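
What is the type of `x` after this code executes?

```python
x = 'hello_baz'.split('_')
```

str.split() returns list

list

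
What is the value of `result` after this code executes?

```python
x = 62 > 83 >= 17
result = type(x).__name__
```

x is bool; result = 'bool'

'bool'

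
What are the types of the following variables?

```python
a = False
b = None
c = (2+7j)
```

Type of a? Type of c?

a is assigned the constant False, which has type bool; c is assigned (2+7j), an int plus an imaginary literal (j suffix), which evaluates to complex

bool, complex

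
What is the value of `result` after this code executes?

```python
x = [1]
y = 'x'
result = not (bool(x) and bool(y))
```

x = [1]; y = 'x'; result = False

False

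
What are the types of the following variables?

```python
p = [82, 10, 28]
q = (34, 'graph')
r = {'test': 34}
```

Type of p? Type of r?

p is assigned a list literal (square brackets); r is assigned a dict literal ({key: value})

list, dict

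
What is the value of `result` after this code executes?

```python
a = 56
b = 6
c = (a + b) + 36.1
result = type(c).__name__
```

a is int; b is int; c is float; result = 'float'

'float'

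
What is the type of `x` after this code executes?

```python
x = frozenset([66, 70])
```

frozenset() returns frozenset

frozenset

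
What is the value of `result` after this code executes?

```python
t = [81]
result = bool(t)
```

t = [81]; result = True

True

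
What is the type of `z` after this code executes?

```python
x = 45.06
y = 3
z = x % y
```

float % int = float

float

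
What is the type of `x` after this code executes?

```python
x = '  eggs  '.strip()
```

str.strip() returns str

str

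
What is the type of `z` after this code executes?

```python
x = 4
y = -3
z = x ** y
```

int ** negative = float

float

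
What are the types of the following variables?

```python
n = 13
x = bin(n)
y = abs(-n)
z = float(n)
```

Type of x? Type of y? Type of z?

bin() returns str; abs() of int returns int; float() returns float

str, int, float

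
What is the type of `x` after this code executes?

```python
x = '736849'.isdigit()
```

str.isdigit() returns bool

bool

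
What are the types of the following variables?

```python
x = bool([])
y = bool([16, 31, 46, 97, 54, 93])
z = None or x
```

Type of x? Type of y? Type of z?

bool() returns bool; bool() returns bool; None or bool returns the bool

bool, bool, bool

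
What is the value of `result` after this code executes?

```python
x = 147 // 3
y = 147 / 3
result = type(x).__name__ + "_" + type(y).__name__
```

x is int; y is float; result = 'int_float'

'int_float'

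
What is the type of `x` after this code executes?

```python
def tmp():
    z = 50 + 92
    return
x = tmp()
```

Bare return returns None

NoneType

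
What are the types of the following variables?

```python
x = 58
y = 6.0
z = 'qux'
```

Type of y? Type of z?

y is assigned a number with a decimal point, so it is a float; z is assigned a quoted string literal, so it is a str

float, str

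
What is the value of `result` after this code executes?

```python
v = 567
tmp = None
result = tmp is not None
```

v = 567; tmp = None; result = False

False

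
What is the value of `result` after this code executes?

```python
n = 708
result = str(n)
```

n = 708; result = '708'

'708'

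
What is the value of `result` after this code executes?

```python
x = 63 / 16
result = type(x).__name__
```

x is float; result = 'float'

'float'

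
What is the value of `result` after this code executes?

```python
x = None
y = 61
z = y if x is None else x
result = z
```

x = None; y = 61; z = 61; result = 61

61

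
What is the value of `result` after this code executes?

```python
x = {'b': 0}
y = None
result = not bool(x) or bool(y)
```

x = {'b': 0}; y = None; result = False

False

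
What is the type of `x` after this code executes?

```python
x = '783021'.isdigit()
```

str.isdigit() returns bool

bool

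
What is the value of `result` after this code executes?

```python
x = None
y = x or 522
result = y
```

x = None; y = 522; result = 522

522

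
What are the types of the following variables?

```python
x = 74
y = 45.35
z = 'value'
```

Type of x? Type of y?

x is assigned a bare integer (no decimal point), so it is an int; y is assigned a number with a decimal point, so it is a float

int, float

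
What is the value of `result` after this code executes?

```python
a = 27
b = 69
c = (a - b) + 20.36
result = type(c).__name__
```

a is int; b is int; c is float; result = 'float'

'float'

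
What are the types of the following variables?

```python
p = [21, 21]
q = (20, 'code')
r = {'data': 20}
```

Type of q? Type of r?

q is assigned a tuple (parenthesized, comma-separated values); r is assigned a dict literal ({key: value})

tuple, dict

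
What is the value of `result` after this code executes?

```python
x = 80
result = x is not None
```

x = 80; result = True

True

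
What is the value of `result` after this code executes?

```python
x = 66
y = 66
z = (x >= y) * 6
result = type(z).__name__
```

x is int; y is int; z is int; result = 'int'

'int'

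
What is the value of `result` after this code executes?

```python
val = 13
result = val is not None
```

val = 13; result = True

True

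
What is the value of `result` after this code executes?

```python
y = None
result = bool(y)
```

y = None; result = False

False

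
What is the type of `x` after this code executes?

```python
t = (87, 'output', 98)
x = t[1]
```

Index 1 of tuple is a str literal

str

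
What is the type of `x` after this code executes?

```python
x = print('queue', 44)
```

print() returns None

NoneType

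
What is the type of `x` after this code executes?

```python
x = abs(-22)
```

abs() of int returns int

int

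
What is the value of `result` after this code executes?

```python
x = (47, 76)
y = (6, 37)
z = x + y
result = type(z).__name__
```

x is tuple; y is tuple; z is tuple; result = 'tuple'

'tuple'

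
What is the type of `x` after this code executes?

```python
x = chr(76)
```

chr() returns str (single char)

str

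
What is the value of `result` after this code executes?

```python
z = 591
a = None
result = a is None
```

z = 591; a = None; result = True

True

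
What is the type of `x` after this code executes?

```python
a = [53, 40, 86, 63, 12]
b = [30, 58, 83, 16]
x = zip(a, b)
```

zip() returns a zip object

zip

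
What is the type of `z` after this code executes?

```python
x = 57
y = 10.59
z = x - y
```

int - float = float

float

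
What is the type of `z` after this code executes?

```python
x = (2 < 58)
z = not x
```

'not' returns bool

bool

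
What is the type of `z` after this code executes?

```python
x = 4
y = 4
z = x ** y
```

positive int ** positive int = int

int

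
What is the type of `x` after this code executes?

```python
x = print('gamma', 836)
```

print() returns None

NoneType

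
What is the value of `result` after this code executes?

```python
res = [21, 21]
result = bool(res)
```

res = [21, 21]; result = True

True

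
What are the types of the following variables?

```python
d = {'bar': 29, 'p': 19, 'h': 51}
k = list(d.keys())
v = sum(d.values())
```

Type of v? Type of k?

sum of ints is int; list() converts to list

int, list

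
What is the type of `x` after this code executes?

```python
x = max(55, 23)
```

max() of ints returns int

int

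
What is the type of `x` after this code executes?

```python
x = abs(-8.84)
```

abs() of float returns float

float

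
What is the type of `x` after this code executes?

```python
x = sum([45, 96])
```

sum() of ints returns int

int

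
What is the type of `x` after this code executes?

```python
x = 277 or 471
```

'or' returns first truthy value (int)

int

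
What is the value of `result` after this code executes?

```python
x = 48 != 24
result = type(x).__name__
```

x is bool; result = 'bool'

'bool'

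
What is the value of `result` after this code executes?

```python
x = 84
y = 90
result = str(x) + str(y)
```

x = 84; y = 90; result = '8490'

'8490'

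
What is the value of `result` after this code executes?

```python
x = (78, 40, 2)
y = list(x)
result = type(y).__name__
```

x is tuple; y is list; result = 'list'

'list'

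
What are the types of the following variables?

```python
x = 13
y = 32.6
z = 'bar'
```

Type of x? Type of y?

x is assigned a bare integer (no decimal point), so it is an int; y is assigned a number with a decimal point, so it is a float

int, float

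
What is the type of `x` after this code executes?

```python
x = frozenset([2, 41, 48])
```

frozenset() returns frozenset

frozenset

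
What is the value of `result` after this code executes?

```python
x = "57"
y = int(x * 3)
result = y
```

x = '57'; y = 575757; result = 575757

575757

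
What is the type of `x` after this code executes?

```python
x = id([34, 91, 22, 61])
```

id() returns int

int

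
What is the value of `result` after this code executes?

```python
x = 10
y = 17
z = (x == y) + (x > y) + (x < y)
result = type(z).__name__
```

x is int; y is int; z is int; result = 'int'

'int'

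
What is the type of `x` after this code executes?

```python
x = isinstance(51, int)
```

isinstance() returns bool

bool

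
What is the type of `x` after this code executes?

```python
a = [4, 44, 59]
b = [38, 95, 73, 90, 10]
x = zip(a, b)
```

zip() returns a zip object

zip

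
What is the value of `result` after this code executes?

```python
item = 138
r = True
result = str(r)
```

item = 138; r = True; result = 'True'

'True'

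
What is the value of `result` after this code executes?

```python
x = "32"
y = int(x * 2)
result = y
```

x = '32'; y = 3232; result = 3232

3232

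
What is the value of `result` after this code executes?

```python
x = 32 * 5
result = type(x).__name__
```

x is int; result = 'int'

'int'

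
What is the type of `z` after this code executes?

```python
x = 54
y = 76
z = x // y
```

int // int = int

int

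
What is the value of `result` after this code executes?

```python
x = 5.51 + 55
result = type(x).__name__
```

x is float; result = 'float'

'float'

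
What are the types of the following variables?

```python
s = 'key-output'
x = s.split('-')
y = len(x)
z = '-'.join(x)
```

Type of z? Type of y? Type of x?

str.join() returns str; len() returns int; str.split() returns list

str, int, list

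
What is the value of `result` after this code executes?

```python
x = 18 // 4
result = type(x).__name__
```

x is int; result = 'int'

'int'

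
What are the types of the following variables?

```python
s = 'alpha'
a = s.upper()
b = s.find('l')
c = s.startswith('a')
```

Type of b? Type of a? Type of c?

find() returns int; upper() returns str; startswith() returns bool

int, str, bool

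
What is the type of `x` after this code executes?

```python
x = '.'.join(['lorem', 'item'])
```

str.join() returns str

str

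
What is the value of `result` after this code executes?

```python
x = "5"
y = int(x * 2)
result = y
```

x = '5'; y = 55; result = 55

55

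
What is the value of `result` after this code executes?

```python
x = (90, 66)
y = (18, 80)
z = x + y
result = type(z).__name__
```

x is tuple; y is tuple; z is tuple; result = 'tuple'

'tuple'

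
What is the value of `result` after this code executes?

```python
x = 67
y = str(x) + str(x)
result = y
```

x = 67; y = '6767'; result = '6767'

'6767'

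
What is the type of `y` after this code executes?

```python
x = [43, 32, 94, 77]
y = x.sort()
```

list.sort() returns None (mutates in place)

NoneType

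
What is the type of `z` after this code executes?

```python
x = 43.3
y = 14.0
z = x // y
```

float // float = float

float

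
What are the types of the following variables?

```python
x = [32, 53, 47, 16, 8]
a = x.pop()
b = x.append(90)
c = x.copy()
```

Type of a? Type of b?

pop() returns element; append() returns None

int, NoneType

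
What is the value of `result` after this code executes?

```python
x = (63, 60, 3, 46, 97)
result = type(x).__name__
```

x is tuple; result = 'tuple'

'tuple'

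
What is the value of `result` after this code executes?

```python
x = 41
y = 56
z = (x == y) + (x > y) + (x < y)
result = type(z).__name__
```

x is int; y is int; z is int; result = 'int'

'int'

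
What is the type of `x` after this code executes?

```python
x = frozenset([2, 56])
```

frozenset() returns frozenset

frozenset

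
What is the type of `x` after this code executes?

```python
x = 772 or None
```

'or' returns first truthy value

int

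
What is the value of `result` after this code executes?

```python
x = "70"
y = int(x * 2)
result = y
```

x = '70'; y = 7070; result = 7070

7070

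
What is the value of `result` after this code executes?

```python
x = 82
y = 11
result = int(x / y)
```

x = 82; y = 11; result = 7

7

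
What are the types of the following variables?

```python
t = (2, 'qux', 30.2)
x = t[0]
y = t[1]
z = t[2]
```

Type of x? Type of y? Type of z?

tuple[0] is int; tuple[1] is str; tuple[2] is float

int, str, float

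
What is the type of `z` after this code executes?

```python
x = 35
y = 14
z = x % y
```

int % int = int

int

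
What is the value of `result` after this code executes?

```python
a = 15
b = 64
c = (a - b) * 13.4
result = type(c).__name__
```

a is int; b is int; c is float; result = 'float'

'float'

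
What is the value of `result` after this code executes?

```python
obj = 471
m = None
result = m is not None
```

obj = 471; m = None; result = False

False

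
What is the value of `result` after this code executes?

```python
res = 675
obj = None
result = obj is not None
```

res = 675; obj = None; result = False

False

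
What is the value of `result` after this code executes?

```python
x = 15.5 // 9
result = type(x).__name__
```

x is float; result = 'float'

'float'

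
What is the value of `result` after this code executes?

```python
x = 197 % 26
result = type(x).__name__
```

x is int; result = 'int'

'int'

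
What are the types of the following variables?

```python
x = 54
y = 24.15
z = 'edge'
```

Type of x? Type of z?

x is assigned a bare integer (no decimal point), so it is an int; z is assigned a quoted string literal, so it is a str

int, str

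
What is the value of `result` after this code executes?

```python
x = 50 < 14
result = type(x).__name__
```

x is bool; result = 'bool'

'bool'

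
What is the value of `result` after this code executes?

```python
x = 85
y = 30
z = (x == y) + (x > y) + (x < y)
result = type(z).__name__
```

x is int; y is int; z is int; result = 'int'

'int'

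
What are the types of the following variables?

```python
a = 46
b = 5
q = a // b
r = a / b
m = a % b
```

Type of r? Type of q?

/ returns float; // returns int

float, int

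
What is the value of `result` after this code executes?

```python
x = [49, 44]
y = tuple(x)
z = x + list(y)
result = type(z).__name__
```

x is list; y is tuple; z is list; result = 'list'

'list'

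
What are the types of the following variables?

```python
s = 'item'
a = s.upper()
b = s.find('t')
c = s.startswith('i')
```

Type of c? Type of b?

startswith() returns bool; find() returns int

bool, int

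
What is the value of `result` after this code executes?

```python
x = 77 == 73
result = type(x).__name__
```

x is bool; result = 'bool'

'bool'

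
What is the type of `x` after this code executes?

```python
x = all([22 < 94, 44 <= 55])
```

all() returns bool

bool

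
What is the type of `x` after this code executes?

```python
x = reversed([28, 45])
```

reversed() on a list returns list_reverseiterator

list_reverseiterator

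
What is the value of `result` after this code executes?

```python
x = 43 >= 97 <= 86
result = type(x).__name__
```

x is bool; result = 'bool'

'bool'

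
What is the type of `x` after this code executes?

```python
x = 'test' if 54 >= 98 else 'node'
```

Both branches of conditional are str

str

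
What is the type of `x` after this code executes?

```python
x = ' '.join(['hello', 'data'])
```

str.join() returns str

str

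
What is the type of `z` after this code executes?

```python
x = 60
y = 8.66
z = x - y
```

int - float = float

float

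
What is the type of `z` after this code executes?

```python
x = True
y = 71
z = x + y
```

bool + int = int (bool is subclass of int)

int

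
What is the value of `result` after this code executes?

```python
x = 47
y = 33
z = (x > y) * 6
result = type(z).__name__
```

x is int; y is int; z is int; result = 'int'

'int'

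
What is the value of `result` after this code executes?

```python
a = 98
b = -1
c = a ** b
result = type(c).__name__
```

a is int; b is int; c is float; result = 'float'

'float'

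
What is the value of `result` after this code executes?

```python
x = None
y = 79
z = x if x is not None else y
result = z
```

x = None; y = 79; z = 79; result = 79

79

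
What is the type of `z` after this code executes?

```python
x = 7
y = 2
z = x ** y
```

positive int ** positive int = int

int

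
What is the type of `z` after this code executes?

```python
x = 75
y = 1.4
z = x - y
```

int - float = float

float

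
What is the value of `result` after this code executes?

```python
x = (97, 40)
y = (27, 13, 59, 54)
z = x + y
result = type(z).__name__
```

x is tuple; y is tuple; z is tuple; result = 'tuple'

'tuple'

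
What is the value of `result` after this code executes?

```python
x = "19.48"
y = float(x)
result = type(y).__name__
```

x is str; y is float; result = 'float'

'float'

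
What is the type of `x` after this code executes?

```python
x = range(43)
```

range() returns a range object

range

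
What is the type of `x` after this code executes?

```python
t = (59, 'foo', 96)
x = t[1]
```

Index 1 of tuple is a str literal

str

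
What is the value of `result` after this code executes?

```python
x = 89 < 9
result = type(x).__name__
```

x is bool; result = 'bool'

'bool'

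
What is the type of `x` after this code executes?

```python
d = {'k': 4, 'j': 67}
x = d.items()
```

dict.items() returns dict_items view

dict_items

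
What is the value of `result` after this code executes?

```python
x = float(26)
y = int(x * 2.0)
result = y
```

x = 26.0; y = 52; result = 52

52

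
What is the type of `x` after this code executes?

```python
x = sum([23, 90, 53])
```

sum() of ints returns int

int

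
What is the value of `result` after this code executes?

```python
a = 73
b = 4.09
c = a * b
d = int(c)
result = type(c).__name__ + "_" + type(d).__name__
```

a is int; b is float; c is float; d is int; result = 'float_int'

'float_int'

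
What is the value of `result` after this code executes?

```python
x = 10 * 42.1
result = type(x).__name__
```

x is float; result = 'float'

'float'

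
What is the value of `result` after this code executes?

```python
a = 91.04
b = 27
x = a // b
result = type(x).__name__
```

a is float; b is int; x is float; result = 'float'

'float'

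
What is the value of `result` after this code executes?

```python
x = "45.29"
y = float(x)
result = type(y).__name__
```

x is str; y is float; result = 'float'

'float'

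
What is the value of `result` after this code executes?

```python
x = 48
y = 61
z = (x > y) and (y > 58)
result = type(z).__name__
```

x is int; y is int; z is bool; result = 'bool'

'bool'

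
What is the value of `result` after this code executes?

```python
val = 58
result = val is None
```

val = 58; result = False

False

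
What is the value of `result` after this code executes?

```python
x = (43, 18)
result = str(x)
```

x = (43, 18); result = '(43, 18)'

'(43, 18)'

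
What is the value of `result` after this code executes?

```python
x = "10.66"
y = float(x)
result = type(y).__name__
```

x is str; y is float; result = 'float'

'float'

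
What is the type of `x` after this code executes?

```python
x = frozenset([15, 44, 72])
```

frozenset() returns frozenset

frozenset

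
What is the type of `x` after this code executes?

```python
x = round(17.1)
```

round() with no decimal places returns int

int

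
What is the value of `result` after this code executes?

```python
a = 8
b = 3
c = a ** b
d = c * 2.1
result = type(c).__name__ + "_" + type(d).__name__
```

a is int; b is int; c is int; d is float; result = 'int_float'

'int_float'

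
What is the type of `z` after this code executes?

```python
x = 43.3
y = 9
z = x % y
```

float % int = float

float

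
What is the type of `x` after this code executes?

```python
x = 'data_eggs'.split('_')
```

str.split() returns list

list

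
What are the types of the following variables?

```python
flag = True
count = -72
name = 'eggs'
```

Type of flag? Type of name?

flag is assigned the constant True, which has type bool; name is assigned a quoted string literal, so it is a str

bool, str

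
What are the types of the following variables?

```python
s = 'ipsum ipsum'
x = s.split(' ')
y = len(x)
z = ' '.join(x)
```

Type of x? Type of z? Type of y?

str.split() returns list; str.join() returns str; len() returns int

list, str, int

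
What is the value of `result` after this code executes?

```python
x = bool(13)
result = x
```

x = True; result = True

True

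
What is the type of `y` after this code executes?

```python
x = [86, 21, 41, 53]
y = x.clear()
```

list.clear() returns None

NoneType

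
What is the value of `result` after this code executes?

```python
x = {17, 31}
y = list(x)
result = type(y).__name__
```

x is set; y is list; result = 'list'

'list'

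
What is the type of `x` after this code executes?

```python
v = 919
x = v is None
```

'is' comparison returns bool

bool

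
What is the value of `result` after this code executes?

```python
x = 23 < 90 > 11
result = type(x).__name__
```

x is bool; result = 'bool'

'bool'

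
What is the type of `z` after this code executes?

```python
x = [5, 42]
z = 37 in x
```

'in' operator returns bool

bool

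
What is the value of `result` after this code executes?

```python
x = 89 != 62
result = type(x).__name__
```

x is bool; result = 'bool'

'bool'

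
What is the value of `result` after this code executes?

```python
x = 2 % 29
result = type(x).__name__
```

x is int; result = 'int'

'int'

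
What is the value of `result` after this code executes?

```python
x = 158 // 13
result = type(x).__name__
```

x is int; result = 'int'

'int'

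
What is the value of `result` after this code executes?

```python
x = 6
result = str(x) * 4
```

x = 6; result = '6666'

'6666'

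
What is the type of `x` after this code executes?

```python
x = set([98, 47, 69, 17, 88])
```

set() constructor returns set

set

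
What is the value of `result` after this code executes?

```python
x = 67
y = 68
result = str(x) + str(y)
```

x = 67; y = 68; result = '6768'

'6768'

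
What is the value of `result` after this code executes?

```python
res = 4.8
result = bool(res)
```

res = 4.8; result = True

True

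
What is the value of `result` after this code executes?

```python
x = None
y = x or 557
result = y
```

x = None; y = 557; result = 557

557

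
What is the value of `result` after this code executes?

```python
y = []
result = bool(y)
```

y = []; result = False

False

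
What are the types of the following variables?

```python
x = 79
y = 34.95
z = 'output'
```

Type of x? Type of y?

x is assigned a bare integer (no decimal point), so it is an int; y is assigned a number with a decimal point, so it is a float

int, float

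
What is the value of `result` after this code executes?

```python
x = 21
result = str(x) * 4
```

x = 21; result = '21212121'

'21212121'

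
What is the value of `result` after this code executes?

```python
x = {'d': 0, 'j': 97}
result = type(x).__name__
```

x is dict; result = 'dict'

'dict'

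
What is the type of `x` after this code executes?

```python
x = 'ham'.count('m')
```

str.count() returns int

int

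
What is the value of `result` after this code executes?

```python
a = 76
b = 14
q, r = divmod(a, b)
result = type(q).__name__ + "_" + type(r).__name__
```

a is int; b is int; q is int; r is int; result = 'int_int'

'int_int'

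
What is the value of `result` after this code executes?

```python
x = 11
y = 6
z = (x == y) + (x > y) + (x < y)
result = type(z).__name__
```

x is int; y is int; z is int; result = 'int'

'int'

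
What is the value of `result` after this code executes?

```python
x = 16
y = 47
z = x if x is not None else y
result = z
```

x = 16; y = 47; z = 16; result = 16

16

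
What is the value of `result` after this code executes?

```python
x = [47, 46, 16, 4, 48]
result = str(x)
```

x = [47, 46, 16, 4, 48]; result = '[47, 46, 16, 4, 48]'

'[47, 46, 16, 4, 48]'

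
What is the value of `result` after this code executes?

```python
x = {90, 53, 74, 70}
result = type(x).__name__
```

x is set; result = 'set'

'set'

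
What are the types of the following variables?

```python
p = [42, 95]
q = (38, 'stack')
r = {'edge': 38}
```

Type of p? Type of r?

p is assigned a list literal (square brackets); r is assigned a dict literal ({key: value})

list, dict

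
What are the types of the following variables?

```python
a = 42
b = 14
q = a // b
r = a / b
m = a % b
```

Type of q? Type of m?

// returns int; % of ints returns int

int, int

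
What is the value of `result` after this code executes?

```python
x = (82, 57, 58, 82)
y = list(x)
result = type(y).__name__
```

x is tuple; y is list; result = 'list'

'list'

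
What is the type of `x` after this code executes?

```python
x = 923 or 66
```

'or' returns first truthy value (int)

int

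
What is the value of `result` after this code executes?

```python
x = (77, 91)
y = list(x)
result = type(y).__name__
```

x is tuple; y is list; result = 'list'

'list'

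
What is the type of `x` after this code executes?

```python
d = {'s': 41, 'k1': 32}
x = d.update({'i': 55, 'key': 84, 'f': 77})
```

dict.update() returns None

NoneType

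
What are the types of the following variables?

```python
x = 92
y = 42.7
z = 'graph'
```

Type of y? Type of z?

y is assigned a number with a decimal point, so it is a float; z is assigned a quoted string literal, so it is a str

float, str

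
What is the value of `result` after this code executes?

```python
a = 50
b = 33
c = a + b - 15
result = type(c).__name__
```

a is int; b is int; c is int; result = 'int'

'int'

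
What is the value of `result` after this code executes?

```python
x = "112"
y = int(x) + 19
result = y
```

x = '112'; y = 131; result = 131

131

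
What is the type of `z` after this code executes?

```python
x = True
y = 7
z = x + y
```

bool + int = int (bool is subclass of int)

int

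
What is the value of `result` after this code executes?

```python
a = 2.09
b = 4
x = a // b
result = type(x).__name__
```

a is float; b is int; x is float; result = 'float'

'float'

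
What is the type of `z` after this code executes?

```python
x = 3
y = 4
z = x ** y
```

positive int ** positive int = int

int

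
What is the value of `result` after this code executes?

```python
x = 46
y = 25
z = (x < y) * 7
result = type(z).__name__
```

x is int; y is int; z is int; result = 'int'

'int'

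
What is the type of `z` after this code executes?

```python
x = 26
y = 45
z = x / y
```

int / int = float

float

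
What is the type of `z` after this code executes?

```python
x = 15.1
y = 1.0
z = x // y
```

float // float = float

float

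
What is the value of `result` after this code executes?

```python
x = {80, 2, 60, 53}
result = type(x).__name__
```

x is set; result = 'set'

'set'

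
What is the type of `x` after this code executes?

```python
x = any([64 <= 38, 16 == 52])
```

any() returns bool

bool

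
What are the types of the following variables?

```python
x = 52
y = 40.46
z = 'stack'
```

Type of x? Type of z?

x is assigned a bare integer (no decimal point), so it is an int; z is assigned a quoted string literal, so it is a str

int, str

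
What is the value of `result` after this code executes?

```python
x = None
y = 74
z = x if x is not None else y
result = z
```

x = None; y = 74; z = 74; result = 74

74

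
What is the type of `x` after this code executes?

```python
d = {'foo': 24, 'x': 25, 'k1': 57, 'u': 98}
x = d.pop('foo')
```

dict.pop() returns the value

int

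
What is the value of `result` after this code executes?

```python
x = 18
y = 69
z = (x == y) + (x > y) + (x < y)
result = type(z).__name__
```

x is int; y is int; z is int; result = 'int'

'int'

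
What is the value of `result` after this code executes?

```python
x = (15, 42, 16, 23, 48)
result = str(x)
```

x = (15, 42, 16, 23, 48); result = '(15, 42, 16, 23, 48)'

'(15, 42, 16, 23, 48)'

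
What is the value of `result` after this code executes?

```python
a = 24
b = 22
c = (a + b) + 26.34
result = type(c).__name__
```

a is int; b is int; c is float; result = 'float'

'float'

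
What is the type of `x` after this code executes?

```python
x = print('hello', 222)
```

print() returns None

NoneType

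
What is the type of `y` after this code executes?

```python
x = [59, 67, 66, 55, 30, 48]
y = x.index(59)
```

list.index() returns int

int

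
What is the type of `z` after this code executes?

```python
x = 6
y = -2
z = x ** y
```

int ** negative = float

float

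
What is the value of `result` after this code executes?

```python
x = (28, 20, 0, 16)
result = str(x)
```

x = (28, 20, 0, 16); result = '(28, 20, 0, 16)'

'(28, 20, 0, 16)'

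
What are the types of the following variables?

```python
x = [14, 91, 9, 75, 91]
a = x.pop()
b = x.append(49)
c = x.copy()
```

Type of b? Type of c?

append() returns None; copy() returns list

NoneType, list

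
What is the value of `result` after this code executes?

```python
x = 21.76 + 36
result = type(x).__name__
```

x is float; result = 'float'

'float'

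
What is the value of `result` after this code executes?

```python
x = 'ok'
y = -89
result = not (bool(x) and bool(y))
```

x = 'ok'; y = -89; result = False

False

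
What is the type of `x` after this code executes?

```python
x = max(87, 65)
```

max() of ints returns int

int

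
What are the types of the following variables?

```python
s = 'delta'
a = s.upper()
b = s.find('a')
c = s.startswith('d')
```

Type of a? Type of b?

upper() returns str; find() returns int

str, int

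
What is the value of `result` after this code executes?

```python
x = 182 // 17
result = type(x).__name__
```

x is int; result = 'int'

'int'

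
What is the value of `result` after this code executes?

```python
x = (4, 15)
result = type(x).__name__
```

x is tuple; result = 'tuple'

'tuple'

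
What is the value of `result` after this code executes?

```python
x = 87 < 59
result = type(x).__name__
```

x is bool; result = 'bool'

'bool'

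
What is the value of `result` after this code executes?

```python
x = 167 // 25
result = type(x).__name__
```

x is int; result = 'int'

'int'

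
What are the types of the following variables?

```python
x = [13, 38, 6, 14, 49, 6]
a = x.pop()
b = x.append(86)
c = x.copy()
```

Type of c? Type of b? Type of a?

copy() returns list; append() returns None; pop() returns element

list, NoneType, int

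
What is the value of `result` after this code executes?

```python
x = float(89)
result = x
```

x = 89.0; result = 89.0

89.0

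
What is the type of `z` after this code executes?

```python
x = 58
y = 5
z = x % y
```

int % int = int

int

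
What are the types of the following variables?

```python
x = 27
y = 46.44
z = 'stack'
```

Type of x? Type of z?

x is assigned a bare integer (no decimal point), so it is an int; z is assigned a quoted string literal, so it is a str

int, str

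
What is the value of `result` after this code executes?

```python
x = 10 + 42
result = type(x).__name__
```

x is int; result = 'int'

'int'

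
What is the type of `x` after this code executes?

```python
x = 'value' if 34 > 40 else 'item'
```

Both branches of conditional are str

str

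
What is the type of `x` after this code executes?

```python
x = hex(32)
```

hex() returns str representation

str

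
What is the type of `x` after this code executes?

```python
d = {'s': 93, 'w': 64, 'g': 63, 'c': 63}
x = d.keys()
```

.keys() returns dict_keys view

dict_keys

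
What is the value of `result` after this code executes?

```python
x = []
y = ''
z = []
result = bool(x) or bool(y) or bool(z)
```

x = []; y = ''; z = []; result = False

False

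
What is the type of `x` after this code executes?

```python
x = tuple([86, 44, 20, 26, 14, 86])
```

tuple() constructor returns tuple

tuple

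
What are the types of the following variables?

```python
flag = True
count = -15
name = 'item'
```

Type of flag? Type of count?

flag is assigned the constant True, which has type bool; count is assigned a bare integer (no decimal point), so it is an int

bool, int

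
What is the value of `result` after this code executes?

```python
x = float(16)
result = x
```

x = 16.0; result = 16.0

16.0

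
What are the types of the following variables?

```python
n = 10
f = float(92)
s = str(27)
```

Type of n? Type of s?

n is assigned a bare integer (no decimal point), so it is an int; s is assigned the result of calling str(), which returns a str

int, str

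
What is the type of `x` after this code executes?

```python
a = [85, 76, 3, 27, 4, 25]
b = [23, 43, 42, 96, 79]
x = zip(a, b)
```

zip() returns a zip object

zip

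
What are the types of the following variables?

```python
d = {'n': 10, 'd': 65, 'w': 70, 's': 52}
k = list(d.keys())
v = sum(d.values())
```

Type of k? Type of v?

list() converts to list; sum of ints is int

list, int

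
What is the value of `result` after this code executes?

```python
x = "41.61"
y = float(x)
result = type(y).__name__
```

x is str; y is float; result = 'float'

'float'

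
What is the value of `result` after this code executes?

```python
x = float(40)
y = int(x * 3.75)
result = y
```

x = 40.0; y = 150; result = 150

150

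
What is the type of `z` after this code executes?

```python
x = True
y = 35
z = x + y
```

bool + int = int (bool is subclass of int)

int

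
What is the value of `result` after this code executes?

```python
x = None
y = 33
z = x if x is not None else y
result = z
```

x = None; y = 33; z = 33; result = 33

33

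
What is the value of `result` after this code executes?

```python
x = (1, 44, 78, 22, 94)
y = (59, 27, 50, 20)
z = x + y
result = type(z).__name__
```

x is tuple; y is tuple; z is tuple; result = 'tuple'

'tuple'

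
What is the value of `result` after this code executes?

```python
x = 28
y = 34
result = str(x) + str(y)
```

x = 28; y = 34; result = '2834'

'2834'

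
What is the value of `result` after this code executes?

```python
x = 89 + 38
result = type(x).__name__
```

x is int; result = 'int'

'int'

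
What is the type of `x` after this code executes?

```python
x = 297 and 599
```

'and' with truthy values returns last operand (int)

int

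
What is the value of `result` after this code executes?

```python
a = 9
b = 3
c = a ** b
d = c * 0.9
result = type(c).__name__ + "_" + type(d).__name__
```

a is int; b is int; c is int; d is float; result = 'int_float'

'int_float'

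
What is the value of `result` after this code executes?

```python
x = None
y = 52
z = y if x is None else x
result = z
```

x = None; y = 52; z = 52; result = 52

52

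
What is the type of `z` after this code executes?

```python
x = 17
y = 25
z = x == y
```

Comparison returns bool

bool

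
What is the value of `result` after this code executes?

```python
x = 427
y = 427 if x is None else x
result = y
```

x = 427; y = 427; result = 427

427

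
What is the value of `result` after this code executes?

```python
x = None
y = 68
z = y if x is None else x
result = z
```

x = None; y = 68; z = 68; result = 68

68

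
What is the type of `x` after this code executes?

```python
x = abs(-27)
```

abs() of int returns int

int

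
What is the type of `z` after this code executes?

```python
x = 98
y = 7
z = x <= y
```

Comparison returns bool

bool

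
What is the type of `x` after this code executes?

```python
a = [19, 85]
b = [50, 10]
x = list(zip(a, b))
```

list(zip()) returns a list of tuples

list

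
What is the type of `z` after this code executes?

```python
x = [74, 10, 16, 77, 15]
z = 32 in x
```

'in' operator returns bool

bool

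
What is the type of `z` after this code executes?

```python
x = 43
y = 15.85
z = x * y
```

int * float = float

float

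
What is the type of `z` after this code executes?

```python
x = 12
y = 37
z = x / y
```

int / int = float

float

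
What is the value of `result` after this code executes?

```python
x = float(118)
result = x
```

x = 118.0; result = 118.0

118.0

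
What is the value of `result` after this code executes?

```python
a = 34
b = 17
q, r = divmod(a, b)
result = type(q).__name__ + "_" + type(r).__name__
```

a is int; b is int; q is int; r is int; result = 'int_int'

'int_int'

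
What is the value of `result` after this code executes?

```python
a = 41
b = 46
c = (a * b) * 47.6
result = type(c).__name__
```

a is int; b is int; c is float; result = 'float'

'float'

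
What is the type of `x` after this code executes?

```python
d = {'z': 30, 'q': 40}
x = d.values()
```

.values() returns dict_values view

dict_values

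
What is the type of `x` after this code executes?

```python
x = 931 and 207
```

'and' with truthy values returns last operand (int)

int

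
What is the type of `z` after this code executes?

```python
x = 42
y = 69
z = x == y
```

Equality comparison returns bool

bool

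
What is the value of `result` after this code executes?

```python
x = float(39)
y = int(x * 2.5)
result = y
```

x = 39.0; y = 97; result = 97

97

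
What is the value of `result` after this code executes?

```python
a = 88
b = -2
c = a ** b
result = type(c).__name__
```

a is int; b is int; c is float; result = 'float'

'float'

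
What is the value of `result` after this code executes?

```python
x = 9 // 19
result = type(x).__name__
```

x is int; result = 'int'

'int'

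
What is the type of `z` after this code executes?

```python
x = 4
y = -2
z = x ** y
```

int ** negative = float

float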